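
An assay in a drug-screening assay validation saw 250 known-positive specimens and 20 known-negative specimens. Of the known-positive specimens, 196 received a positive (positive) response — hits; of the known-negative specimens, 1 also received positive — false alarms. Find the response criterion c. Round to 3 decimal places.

H = 196/250 = 0.7840
FA = 1/20 = 0.0500
z(H) = z(0.7840) = 0.7858
z(FA) = z(0.0500) = -1.6449
c = −½·[z(H) + z(FA)] = −0.5 × (0.7858 + (-1.6449)) = 0.42955

c = 0.430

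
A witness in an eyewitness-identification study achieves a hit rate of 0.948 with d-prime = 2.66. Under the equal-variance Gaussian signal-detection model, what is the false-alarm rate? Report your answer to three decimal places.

false-alarm rate = 0.151

z(hit rate) = z(0.948) = 1.6258
z(FA) = z(H) − d' = 1.6258 − 2.66 = -1.0342
false-alarm rate = Φ(-1.0342) = 0.1505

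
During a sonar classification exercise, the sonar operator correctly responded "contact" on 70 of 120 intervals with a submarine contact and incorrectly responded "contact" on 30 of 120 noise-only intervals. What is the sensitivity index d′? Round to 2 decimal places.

H = 70/120 = 0.5833
FA = 30/120 = 0.2500
Φ⁻¹(H) = Φ⁻¹(0.5833) = 0.210
Φ⁻¹(FA) = Φ⁻¹(0.2500) = -0.674
d' = z(H) − z(FA) = 0.210 − (-0.674) = 0.884

d′ = 0.88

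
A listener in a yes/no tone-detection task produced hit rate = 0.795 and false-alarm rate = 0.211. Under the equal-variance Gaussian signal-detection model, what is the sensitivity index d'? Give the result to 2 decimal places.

d' = 1.63

Φ⁻¹(H) = Φ⁻¹(0.795) = 0.8239
Φ⁻¹(FA) = Φ⁻¹(0.211) = -0.8030
d' = z(H) − z(FA) = 0.8239 − (-0.8030) = 1.6269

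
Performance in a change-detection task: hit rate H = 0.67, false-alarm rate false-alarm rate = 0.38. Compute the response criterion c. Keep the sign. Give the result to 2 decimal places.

c = -0.07

z(H) = z(0.67) = 0.440
z(FA) = z(0.38) = -0.305
c = −½·[z(H) + z(FA)] = −0.5 × (0.440 + (-0.305)) = -0.0675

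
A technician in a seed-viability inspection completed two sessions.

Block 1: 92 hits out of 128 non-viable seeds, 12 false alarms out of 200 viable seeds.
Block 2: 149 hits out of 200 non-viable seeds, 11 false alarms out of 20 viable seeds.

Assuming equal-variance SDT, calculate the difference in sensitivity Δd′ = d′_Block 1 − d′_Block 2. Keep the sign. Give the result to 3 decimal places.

Δd′ = 1.601

Block 1: z(0.7188) = 0.5793, z(0.0600) = -1.5548, d' = 2.1341
Block 2: z(0.7450) = 0.6588, z(0.5500) = 0.1257, d' = 0.5331
Δd' = d'_Block 1 − d'_Block 2 = 2.1341 − 0.5331 = 1.6010
Block 1 has the higher sensitivity.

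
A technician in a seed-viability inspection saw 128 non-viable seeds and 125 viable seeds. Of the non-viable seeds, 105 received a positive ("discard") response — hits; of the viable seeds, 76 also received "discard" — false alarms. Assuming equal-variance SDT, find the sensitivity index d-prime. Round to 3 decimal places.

H = 105/128 = 0.8203
FA = 76/125 = 0.6080
z(H) = 0.9165
z(FA) = 0.2741
d' = z(H) − z(FA) = 0.9165 − 0.2741 = 0.6424

d-prime = 0.642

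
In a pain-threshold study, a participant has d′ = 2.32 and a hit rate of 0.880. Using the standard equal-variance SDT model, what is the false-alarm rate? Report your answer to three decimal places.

z(hit rate) = z(0.880) = 1.1750
z(FA) = z(H) − d' = 1.1750 − 2.32 = -1.1450
false-alarm rate = Φ(-1.1450) = 0.1261

false-alarm rate = 0.126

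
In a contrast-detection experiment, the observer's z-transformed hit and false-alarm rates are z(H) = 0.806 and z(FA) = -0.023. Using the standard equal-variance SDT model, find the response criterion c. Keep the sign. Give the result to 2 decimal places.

c = -0.39

c = −½·[z(H) + z(FA)] = −½·(0.806 + (-0.023)) = -0.3915
c < 0: the observer has a liberal response bias.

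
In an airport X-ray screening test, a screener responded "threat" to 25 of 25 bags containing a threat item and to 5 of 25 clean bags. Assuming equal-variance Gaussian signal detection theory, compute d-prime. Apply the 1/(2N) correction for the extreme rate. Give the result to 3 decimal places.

d-prime = 2.895

The hit rate is 25/25 = 1, so apply the 1/(2N) correction: H → 1 − 1/(2·25) = 0.98000.
z(H) = z(0.98000) = 2.0537
z(FA) = z(0.20000) = -0.8416
d' = 2.0537 − (-0.8416) = 2.8953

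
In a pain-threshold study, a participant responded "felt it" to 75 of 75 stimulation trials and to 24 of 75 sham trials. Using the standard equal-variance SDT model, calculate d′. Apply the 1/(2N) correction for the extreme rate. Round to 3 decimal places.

d′ = 2.942

The hit rate is 75/75 = 1, so apply the 1/(2N) correction: H → 1 − 1/(2·75) = 0.99333.
z(H) = z(0.99333) = 2.4746
z(FA) = z(0.32000) = -0.4677
d' = 2.4746 − (-0.4677) = 2.9423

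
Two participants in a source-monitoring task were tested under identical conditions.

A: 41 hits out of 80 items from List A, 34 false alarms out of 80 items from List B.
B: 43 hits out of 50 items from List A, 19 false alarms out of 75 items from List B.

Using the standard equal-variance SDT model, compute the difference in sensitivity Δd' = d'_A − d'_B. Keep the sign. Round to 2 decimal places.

A: z(0.5125) = 0.031, z(0.4250) = -0.189, d' = 0.220
B: z(0.8600) = 1.080, z(0.2533) = -0.664, d' = 1.744
Δd' = d'_A − d'_B = 0.220 − 1.744 = -1.524
B has the higher sensitivity.

Δd' = -1.52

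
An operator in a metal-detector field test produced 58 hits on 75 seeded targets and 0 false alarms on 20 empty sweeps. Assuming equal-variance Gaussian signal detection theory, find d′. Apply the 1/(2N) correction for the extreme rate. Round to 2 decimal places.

The false-alarm rate is 0/20 = 0, so apply the 1/(2N) correction: FA → 1/(2·20) = 0.02500.
z(H) = z(0.77333) = 0.750
z(FA) = z(0.02500) = -1.960
d' = 0.750 − (-1.960) = 2.710

d′ = 2.71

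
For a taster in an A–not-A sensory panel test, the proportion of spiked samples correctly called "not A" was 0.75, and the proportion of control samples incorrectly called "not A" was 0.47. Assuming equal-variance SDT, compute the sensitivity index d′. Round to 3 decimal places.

Φ⁻¹(H) = Φ⁻¹(0.75) = 0.6745
Φ⁻¹(FA) = Φ⁻¹(0.47) = -0.0753
d' = z(H) − z(FA) = 0.6745 − (-0.0753) = 0.7498

d′ = 0.750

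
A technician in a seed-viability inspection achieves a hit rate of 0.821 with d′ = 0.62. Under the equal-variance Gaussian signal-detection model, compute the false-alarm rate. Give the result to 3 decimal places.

z(hit rate) = z(0.821) = 0.9192
z(FA) = z(H) − d' = 0.9192 − 0.62 = 0.2992
false-alarm rate = Φ(0.2992) = 0.6176

false-alarm rate = 0.618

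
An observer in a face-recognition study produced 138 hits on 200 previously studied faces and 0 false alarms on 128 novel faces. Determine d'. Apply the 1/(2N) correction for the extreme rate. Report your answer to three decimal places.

The false-alarm rate is 0/128 = 0, so apply the 1/(2N) correction: FA → 1/(2·128) = 0.00391.
z(H) = z(0.69000) = 0.4959
z(FA) = z(0.00391) = -2.6597
d' = 0.4959 − (-2.6597) = 3.1556

d' = 3.156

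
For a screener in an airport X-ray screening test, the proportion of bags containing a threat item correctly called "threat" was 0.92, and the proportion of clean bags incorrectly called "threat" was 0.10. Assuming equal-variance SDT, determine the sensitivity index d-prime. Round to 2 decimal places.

z(H) = z(0.92) = 1.405
z(FA) = z(0.10) = -1.282
d' = z(H) − z(FA) = 1.405 − (-1.282) = 2.687

d-prime = 2.69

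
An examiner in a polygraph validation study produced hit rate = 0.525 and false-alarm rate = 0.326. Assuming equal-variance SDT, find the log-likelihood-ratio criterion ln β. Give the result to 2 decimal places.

z(H) = z(0.525) = 0.063
z(FA) = z(0.326) = -0.451
ln β = −½·[z(H)² − z(FA)²] = −0.5 × (0.004 − 0.203) = 0.0995

ln β = 0.10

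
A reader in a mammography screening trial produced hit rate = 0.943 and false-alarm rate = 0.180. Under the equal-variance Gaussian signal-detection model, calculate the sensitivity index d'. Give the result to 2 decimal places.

d' = 2.50

z(0.943) = 1.5805, z(0.180) = -0.9154
d' = z(H) − z(FA) = 1.5805 − (-0.9154) = 2.4959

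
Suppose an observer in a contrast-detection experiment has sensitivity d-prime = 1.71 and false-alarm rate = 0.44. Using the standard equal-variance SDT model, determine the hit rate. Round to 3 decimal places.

hit rate = 0.941

z(false-alarm rate) = z(0.44) = -0.1510
z(H) = z(FA) + d' = -0.1510 + 1.71 = 1.5590
hit rate = Φ(1.5590) = 0.9405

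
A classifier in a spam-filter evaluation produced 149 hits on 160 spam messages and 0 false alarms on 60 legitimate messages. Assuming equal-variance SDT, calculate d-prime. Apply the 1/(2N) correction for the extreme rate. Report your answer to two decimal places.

d-prime = 3.88

The false-alarm rate is 0/60 = 0, so apply the 1/(2N) correction: FA → 1/(2·60) = 0.00833.
z(H) = z(0.93125) = 1.485
z(FA) = z(0.00833) = -2.394
d' = 1.485 − (-2.394) = 3.879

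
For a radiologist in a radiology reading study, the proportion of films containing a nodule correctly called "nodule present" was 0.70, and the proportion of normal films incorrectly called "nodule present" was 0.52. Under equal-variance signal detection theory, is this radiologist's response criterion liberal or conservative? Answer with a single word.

z(H) = 0.524, z(FA) = 0.050
c = −½·(z(H) + z(FA)) = -0.287
c < 0 → liberal criterion (biased toward responding “yes”).

liberal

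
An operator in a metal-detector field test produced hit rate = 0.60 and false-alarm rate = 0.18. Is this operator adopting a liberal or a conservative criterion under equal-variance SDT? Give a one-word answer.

z(H) = 0.253, z(FA) = -0.915
c = −½·(z(H) + z(FA)) = 0.331
c > 0 → conservative criterion (biased toward responding “no”).

conservative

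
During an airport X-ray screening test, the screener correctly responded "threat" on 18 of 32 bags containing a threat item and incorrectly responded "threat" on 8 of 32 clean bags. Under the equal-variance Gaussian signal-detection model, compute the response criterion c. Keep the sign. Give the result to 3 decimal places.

H = 18/32 = 0.5625
FA = 8/32 = 0.2500
z(0.5625) = 0.1573, z(0.2500) = -0.6745
c = −½·[z(H) + z(FA)] = −0.5 × (0.1573 + (-0.6745)) = 0.2586

c = 0.259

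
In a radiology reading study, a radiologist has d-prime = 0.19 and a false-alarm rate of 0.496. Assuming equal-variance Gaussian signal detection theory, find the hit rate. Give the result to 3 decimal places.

z(false-alarm rate) = z(0.496) = -0.0100
z(H) = z(FA) + d' = -0.0100 + 0.19 = 0.1800
hit rate = Φ(0.1800) = 0.5714

hit rate = 0.571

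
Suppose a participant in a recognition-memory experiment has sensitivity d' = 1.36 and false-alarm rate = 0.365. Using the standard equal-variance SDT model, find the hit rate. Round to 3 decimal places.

z(false-alarm rate) = z(0.365) = -0.3451
z(H) = z(FA) + d' = -0.3451 + 1.36 = 1.0149
hit rate = Φ(1.0149) = 0.8449

hit rate = 0.845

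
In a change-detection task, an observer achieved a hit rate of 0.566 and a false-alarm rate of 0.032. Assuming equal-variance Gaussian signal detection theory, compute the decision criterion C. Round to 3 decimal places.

C = 0.843

z(H) = 0.1662
z(FA) = -1.8522
c = −½·[z(H) + z(FA)] = −0.5 × (0.1662 + (-1.8522)) = 0.8430
c > 0: the observer has a conservative response bias.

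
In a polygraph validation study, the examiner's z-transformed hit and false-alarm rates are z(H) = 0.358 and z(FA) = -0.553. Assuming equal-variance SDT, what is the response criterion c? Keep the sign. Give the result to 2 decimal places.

c = 0.10

c = −½·[z(H) + z(FA)] = −½·(0.358 + (-0.553)) = 0.0975
c > 0: the examiner has a conservative response bias.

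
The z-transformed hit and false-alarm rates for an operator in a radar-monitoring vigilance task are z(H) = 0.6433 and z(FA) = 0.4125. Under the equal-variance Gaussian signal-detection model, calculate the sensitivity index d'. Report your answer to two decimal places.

d' = 0.23

d' = z(H) − z(FA) = 0.6433 − 0.4125 = 0.2308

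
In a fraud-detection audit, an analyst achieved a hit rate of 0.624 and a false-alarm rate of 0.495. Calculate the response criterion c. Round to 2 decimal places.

Φ⁻¹(0.624) = 0.316, Φ⁻¹(0.495) = -0.013
c = −½·[z(H) + z(FA)] = −0.5 × (0.316 + (-0.013)) = -0.1515
c < 0: the analyst has a liberal response bias.

c = -0.15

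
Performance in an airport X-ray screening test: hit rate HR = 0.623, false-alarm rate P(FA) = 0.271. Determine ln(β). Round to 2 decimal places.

z(H) = z(0.623) = 0.313
z(FA) = z(0.271) = -0.610
ln β = −½·[z(H)² − z(FA)²] = −0.5 × (0.098 − 0.372) = 0.137

ln β = 0.14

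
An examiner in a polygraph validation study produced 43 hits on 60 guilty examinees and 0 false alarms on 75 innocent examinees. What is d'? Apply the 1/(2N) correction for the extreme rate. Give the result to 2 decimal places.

d' = 3.05

The false-alarm rate is 0/75 = 0, so apply the 1/(2N) correction: FA → 1/(2·75) = 0.00667.
z(H) = z(0.71667) = 0.573
z(FA) = z(0.00667) = -2.475
d' = 0.573 − (-2.475) = 3.048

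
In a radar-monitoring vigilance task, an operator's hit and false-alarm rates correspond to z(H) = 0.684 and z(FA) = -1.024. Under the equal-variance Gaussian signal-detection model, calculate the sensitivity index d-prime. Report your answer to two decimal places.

d-prime = 1.71

d' = z(H) − z(FA) = 0.684 − (-1.024) = 1.708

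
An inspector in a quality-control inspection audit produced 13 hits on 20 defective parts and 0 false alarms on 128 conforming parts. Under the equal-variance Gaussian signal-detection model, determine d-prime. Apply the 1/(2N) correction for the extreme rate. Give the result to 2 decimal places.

The false-alarm rate is 0/128 = 0, so apply the 1/(2N) correction: FA → 1/(2·128) = 0.00391.
z(H) = z(0.65000) = 0.385
z(FA) = z(0.00391) = -2.660
d' = 0.385 − (-2.660) = 3.045

d-prime = 3.05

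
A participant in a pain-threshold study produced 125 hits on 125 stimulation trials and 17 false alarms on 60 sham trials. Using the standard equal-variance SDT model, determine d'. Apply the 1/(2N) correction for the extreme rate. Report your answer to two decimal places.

The hit rate is 125/125 = 1, so apply the 1/(2N) correction: H → 1 − 1/(2·125) = 0.99600.
z(H) = z(0.99600) = 2.652
z(FA) = z(0.28333) = -0.573
d' = 2.652 − (-0.573) = 3.225

d' = 3.23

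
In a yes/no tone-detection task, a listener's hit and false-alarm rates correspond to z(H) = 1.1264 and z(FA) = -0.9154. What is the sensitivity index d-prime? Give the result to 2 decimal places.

d' = z(H) − z(FA) = 1.1264 − (-0.9154) = 2.0418

d-prime = 2.04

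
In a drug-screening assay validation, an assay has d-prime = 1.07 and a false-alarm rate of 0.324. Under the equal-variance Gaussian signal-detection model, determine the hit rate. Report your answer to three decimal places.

hit rate = 0.730

z(false-alarm rate) = z(0.324) = -0.4565
z(H) = z(FA) + d' = -0.4565 + 1.07 = 0.6135
hit rate = Φ(0.6135) = 0.7302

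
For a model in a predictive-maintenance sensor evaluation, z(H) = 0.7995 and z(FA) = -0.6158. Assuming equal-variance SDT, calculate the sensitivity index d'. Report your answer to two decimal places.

d' = z(H) − z(FA) = 0.7995 − (-0.6158) = 1.4153

d' = 1.42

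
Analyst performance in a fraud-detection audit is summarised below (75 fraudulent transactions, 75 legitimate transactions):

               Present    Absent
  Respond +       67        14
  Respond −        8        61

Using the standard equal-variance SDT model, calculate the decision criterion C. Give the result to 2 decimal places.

C = -0.18

H = 67/75 = 0.8933
FA = 14/75 = 0.1867
z(H) = z(0.8933) = 1.2443
z(FA) = z(0.1867) = -0.8901
c = −½·[z(H) + z(FA)] = −0.5 × (1.2443 + (-0.8901)) = -0.1771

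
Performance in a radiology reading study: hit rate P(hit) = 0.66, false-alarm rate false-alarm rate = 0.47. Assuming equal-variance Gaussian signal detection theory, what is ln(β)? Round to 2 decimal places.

Φ⁻¹(H) = Φ⁻¹(0.66) = 0.412
Φ⁻¹(FA) = Φ⁻¹(0.47) = -0.075
ln β = −½·[z(H)² − z(FA)²] = −0.5 × (0.170 − 0.006) = -0.082

ln β = -0.08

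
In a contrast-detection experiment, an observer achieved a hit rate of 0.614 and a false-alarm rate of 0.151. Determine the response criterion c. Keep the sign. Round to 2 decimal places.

z(H) = z(0.614) = 0.2898
z(FA) = z(0.151) = -1.0322
c = −½·[z(H) + z(FA)] = −0.5 × (0.2898 + (-1.0322)) = 0.3712

c = 0.37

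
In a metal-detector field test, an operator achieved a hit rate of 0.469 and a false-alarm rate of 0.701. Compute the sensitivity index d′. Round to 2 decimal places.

d′ = -0.61

Φ⁻¹(0.469) = -0.0778, Φ⁻¹(0.701) = 0.5273
d' = z(H) − z(FA) = -0.0778 − 0.5273 = -0.6051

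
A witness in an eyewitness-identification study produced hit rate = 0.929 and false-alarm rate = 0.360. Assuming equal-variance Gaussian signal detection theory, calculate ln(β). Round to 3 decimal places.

ln β = -1.014

z(H) = 1.4684
z(FA) = -0.3585
ln β = −½·[z(H)² − z(FA)²] = −0.5 × (2.1562 − 0.1285) = -1.01385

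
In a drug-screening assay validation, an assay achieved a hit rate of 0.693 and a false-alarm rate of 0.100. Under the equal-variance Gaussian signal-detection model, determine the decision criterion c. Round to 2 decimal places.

Φ⁻¹(H) = Φ⁻¹(0.693) = 0.504
Φ⁻¹(FA) = Φ⁻¹(0.100) = -1.282
c = −½·[z(H) + z(FA)] = −0.5 × (0.504 + (-1.282)) = 0.389

c = 0.39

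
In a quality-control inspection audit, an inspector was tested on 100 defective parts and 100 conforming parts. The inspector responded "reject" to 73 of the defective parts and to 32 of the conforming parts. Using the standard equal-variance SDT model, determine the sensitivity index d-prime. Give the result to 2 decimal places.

H = 73/100 = 0.7300
FA = 32/100 = 0.3200
z(0.7300) = 0.6128, z(0.3200) = -0.4677
d' = z(H) − z(FA) = 0.6128 − (-0.4677) = 1.0805

d-prime = 1.08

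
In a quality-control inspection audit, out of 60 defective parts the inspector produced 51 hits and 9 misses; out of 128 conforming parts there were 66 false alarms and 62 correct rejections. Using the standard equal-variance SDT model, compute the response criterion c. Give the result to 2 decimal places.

H = 51/60 = 0.8500
FA = 66/128 = 0.5156
z(H) = z(0.8500) = 1.036
z(FA) = z(0.5156) = 0.039
c = −½·[z(H) + z(FA)] = −0.5 × (1.036 + 0.039) = -0.5375

c = -0.54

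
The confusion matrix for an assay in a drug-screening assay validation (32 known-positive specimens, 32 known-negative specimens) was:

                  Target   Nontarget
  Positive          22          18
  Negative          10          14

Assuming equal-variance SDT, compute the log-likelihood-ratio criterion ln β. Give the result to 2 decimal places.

H = 22/32 = 0.6875
FA = 18/32 = 0.5625
z(H) = 0.489
z(FA) = 0.157
ln β = −½·[z(H)² − z(FA)²] = −0.5 × (0.239 − 0.025) = -0.107

ln β = -0.11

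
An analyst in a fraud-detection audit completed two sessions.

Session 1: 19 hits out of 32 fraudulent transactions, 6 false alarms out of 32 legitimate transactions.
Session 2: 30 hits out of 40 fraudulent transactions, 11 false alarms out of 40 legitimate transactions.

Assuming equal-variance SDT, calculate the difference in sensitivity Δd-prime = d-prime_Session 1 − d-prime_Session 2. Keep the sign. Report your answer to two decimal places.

Δd-prime = -0.15

Session 1: z(0.5938) = 0.237, z(0.1875) = -0.887, d' = 1.124
Session 2: z(0.7500) = 0.674, z(0.2750) = -0.598, d' = 1.272
Δd' = d'_Session 1 − d'_Session 2 = 1.124 − 1.272 = -0.148
Session 2 has the higher sensitivity.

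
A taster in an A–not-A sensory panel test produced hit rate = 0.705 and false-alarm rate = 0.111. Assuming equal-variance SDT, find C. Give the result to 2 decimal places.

C = 0.34

Φ⁻¹(H) = 0.539
Φ⁻¹(FA) = -1.221
c = −½·[z(H) + z(FA)] = −0.5 × (0.539 + (-1.221)) = 0.341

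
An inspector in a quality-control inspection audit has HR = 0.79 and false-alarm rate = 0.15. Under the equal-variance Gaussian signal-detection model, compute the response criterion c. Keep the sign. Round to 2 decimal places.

Φ⁻¹(H) = Φ⁻¹(0.79) = 0.8064
Φ⁻¹(FA) = Φ⁻¹(0.15) = -1.0364
c = −½·[z(H) + z(FA)] = −0.5 × (0.8064 + (-1.0364)) = 0.1150

c = 0.12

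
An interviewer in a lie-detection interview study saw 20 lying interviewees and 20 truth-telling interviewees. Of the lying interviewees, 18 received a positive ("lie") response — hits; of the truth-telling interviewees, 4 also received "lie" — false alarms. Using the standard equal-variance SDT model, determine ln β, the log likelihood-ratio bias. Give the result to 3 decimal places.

ln β = -0.467

H = 18/20 = 0.9000
FA = 4/20 = 0.2000
Φ⁻¹(H) = Φ⁻¹(0.9000) = 1.2816
Φ⁻¹(FA) = Φ⁻¹(0.2000) = -0.8416
ln β = −½·[z(H)² − z(FA)²] = −0.5 × (1.6425 − 0.7083) = -0.4671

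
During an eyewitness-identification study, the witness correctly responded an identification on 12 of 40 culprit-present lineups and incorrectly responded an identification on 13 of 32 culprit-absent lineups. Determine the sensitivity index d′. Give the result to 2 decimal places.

d′ = -0.29

H = 12/40 = 0.3000
FA = 13/32 = 0.4062
z(0.3000) = -0.5244, z(0.4062) = -0.2373
d' = z(H) − z(FA) = -0.5244 − (-0.2373) = -0.2871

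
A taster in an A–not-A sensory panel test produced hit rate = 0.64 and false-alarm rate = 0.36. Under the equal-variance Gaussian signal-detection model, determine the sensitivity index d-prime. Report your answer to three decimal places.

z(0.64) = 0.3585, z(0.36) = -0.3585
d' = z(H) − z(FA) = 0.3585 − (-0.3585) = 0.7170

d-prime = 0.717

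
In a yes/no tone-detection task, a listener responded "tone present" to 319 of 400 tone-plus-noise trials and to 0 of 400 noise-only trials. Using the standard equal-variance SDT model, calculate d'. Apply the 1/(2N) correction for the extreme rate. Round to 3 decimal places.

The false-alarm rate is 0/400 = 0, so apply the 1/(2N) correction: FA → 1/(2·400) = 0.00125.
z(H) = z(0.79750) = 0.8327
z(FA) = z(0.00125) = -3.0233
d' = 0.8327 − (-3.0233) = 3.8560

d' = 3.856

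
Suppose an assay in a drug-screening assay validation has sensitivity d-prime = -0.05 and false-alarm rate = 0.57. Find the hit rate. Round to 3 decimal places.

z(false-alarm rate) = z(0.57) = 0.1764
z(H) = z(FA) + d' = 0.1764 + (-0.05) = 0.1264
hit rate = Φ(0.1264) = 0.5503

hit rate = 0.550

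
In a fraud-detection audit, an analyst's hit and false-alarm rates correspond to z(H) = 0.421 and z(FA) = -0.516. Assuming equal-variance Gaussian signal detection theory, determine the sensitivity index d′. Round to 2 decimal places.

d' = z(H) − z(FA) = 0.421 − (-0.516) = 0.937

d′ = 0.94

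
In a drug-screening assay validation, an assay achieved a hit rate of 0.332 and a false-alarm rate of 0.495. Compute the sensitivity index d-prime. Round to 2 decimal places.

d-prime = -0.42

z(H) = -0.434
z(FA) = -0.013
d' = z(H) − z(FA) = -0.434 − (-0.013) = -0.421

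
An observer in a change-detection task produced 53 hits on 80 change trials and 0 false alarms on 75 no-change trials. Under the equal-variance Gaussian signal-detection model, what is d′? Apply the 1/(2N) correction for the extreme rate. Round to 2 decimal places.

d′ = 2.89

The false-alarm rate is 0/75 = 0, so apply the 1/(2N) correction: FA → 1/(2·75) = 0.00667.
z(H) = z(0.66250) = 0.419
z(FA) = z(0.00667) = -2.475
d' = 0.419 − (-2.475) = 2.894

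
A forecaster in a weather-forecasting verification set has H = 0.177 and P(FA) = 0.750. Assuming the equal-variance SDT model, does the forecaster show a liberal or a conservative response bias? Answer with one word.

z(H) = -0.927, z(FA) = 0.674
c = −½·(z(H) + z(FA)) = 0.1265
c > 0 → conservative criterion (biased toward responding “no”).

conservative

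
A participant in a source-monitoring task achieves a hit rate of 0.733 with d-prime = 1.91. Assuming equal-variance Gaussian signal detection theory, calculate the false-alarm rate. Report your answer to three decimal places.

false-alarm rate = 0.099

z(hit rate) = z(0.733) = 0.6219
z(FA) = z(H) − d' = 0.6219 − 1.91 = -1.2881
false-alarm rate = Φ(-1.2881) = 0.0989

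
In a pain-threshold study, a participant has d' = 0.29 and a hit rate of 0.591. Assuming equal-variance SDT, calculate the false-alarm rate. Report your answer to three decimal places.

false-alarm rate = 0.476

z(hit rate) = z(0.591) = 0.2301
z(FA) = z(H) − d' = 0.2301 − 0.29 = -0.0599
false-alarm rate = Φ(-0.0599) = 0.4761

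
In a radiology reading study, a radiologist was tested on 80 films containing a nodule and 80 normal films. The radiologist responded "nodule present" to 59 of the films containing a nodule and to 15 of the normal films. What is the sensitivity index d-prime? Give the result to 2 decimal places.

H = 59/80 = 0.7375
FA = 15/80 = 0.1875
z(0.7375) = 0.6357, z(0.1875) = -0.8871
d' = z(H) − z(FA) = 0.6357 − (-0.8871) = 1.5228

d-prime = 1.52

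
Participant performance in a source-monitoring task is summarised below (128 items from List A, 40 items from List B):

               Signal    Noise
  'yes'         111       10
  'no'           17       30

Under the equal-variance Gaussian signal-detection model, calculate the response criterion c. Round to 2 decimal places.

H = 111/128 = 0.8672
FA = 10/40 = 0.2500
Φ⁻¹(H) = Φ⁻¹(0.8672) = 1.113
Φ⁻¹(FA) = Φ⁻¹(0.2500) = -0.674
c = −½·[z(H) + z(FA)] = −0.5 × (1.113 + (-0.674)) = -0.2195
c < 0: the participant has a liberal response bias.

c = -0.22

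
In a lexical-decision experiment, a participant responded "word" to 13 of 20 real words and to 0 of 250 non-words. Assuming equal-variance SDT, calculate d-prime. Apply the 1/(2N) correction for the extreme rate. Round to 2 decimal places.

The false-alarm rate is 0/250 = 0, so apply the 1/(2N) correction: FA → 1/(2·250) = 0.00200.
z(H) = z(0.65000) = 0.385
z(FA) = z(0.00200) = -2.878
d' = 0.385 − (-2.878) = 3.263

d-prime = 3.26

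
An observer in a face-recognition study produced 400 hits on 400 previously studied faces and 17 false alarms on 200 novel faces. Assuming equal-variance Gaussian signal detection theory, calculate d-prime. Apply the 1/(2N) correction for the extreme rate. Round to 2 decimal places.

d-prime = 4.40

The hit rate is 400/400 = 1, so apply the 1/(2N) correction: H → 1 − 1/(2·400) = 0.99875.
z(H) = z(0.99875) = 3.023
z(FA) = z(0.08500) = -1.372
d' = 3.023 − (-1.372) = 4.395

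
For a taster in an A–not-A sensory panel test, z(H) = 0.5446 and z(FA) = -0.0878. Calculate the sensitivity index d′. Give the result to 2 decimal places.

d' = z(H) − z(FA) = 0.5446 − (-0.0878) = 0.6324

d′ = 0.63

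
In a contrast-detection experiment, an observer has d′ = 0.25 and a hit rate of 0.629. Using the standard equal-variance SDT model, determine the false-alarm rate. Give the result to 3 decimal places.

false-alarm rate = 0.532

z(hit rate) = z(0.629) = 0.3292
z(FA) = z(H) − d' = 0.3292 − 0.25 = 0.0792
false-alarm rate = Φ(0.0792) = 0.5316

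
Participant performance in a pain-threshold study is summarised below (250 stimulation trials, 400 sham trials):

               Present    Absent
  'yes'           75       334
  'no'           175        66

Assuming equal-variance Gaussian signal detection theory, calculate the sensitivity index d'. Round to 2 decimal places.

H = 75/250 = 0.3000
FA = 334/400 = 0.8350
z(H) = z(0.3000) = -0.524
z(FA) = z(0.8350) = 0.974
d' = z(H) − z(FA) = -0.524 − 0.974 = -1.498

d' = -1.50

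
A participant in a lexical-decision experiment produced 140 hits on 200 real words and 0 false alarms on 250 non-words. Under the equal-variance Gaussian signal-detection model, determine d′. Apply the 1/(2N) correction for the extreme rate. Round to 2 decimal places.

The false-alarm rate is 0/250 = 0, so apply the 1/(2N) correction: FA → 1/(2·250) = 0.00200.
z(H) = z(0.70000) = 0.524
z(FA) = z(0.00200) = -2.878
d' = 0.524 − (-2.878) = 3.402

d′ = 3.40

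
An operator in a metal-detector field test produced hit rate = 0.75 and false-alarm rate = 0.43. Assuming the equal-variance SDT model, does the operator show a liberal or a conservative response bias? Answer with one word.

z(H) = 0.674, z(FA) = -0.176
c = −½·(z(H) + z(FA)) = -0.249
c < 0 → liberal criterion (biased toward responding “yes”).

liberal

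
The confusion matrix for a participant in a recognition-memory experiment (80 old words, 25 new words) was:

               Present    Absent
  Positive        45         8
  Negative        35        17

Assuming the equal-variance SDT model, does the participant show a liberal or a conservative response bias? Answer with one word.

z(H) = 0.157, z(FA) = -0.468
c = −½·(z(H) + z(FA)) = 0.1555
c > 0 → conservative criterion (biased toward responding “no”).

conservative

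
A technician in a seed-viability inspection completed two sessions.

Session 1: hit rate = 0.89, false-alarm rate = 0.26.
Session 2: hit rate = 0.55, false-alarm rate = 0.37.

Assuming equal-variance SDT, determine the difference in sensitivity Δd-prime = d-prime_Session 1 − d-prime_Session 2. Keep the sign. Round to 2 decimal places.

Δd-prime = 1.41

Session 1: z(0.89) = 1.227, z(0.26) = -0.643, d' = 1.870
Session 2: z(0.55) = 0.126, z(0.37) = -0.332, d' = 0.458
Δd' = d'_Session 1 − d'_Session 2 = 1.870 − 0.458 = 1.412
Session 1 has the higher sensitivity.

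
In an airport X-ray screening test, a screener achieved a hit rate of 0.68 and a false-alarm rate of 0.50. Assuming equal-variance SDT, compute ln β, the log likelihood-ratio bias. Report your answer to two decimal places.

ln β = -0.11

z(H) = z(0.68) = 0.468
z(FA) = z(0.50) = 0.000
ln β = −½·[z(H)² − z(FA)²] = −0.5 × (0.219 − 0.000) = -0.1095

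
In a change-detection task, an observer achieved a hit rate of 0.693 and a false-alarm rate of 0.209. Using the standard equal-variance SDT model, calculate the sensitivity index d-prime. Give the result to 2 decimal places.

d-prime = 1.31

z(0.693) = 0.504, z(0.209) = -0.810
d' = z(H) − z(FA) = 0.504 − (-0.810) = 1.314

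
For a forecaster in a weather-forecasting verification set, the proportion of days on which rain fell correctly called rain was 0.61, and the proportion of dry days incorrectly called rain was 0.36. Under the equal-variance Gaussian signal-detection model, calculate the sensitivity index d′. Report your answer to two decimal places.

z(H) = 0.279
z(FA) = -0.358
d' = z(H) − z(FA) = 0.279 − (-0.358) = 0.637

d′ = 0.64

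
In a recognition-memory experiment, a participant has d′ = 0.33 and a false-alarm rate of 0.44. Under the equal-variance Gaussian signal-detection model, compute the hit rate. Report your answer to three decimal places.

z(false-alarm rate) = z(0.44) = -0.1510
z(H) = z(FA) + d' = -0.1510 + 0.33 = 0.1790
hit rate = Φ(0.1790) = 0.5710

hit rate = 0.571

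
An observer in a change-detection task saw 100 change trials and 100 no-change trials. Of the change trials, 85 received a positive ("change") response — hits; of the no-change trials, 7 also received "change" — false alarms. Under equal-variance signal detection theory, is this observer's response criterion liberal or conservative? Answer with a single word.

conservative

z(H) = 1.036, z(FA) = -1.476
c = −½·(z(H) + z(FA)) = 0.220
c > 0 → conservative criterion (biased toward responding “no”).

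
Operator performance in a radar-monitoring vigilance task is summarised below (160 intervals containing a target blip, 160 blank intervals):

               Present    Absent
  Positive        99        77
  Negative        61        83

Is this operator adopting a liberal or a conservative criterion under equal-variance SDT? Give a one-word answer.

z(H) = 0.302, z(FA) = -0.047
c = −½·(z(H) + z(FA)) = -0.1275
c < 0 → liberal criterion (biased toward responding “yes”).

liberal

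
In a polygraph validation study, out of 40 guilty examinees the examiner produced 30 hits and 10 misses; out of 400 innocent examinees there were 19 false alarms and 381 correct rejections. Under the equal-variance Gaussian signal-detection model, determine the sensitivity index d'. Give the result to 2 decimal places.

d' = 2.34

H = 30/40 = 0.7500
FA = 19/400 = 0.0475
z(H) = 0.674
z(FA) = -1.670
d' = z(H) − z(FA) = 0.674 − (-1.670) = 2.344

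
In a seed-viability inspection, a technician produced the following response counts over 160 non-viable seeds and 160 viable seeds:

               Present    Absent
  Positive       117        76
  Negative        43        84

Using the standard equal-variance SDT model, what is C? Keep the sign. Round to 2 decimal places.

H = 117/160 = 0.7312
FA = 76/160 = 0.4750
z(H) = z(0.7312) = 0.6164
z(FA) = z(0.4750) = -0.0627
c = −½·[z(H) + z(FA)] = −0.5 × (0.6164 + (-0.0627)) = -0.27685
c < 0: the technician has a liberal response bias.

C = -0.28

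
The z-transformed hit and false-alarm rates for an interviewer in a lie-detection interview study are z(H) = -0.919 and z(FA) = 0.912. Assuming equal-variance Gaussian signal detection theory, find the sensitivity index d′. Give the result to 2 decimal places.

d' = z(H) − z(FA) = -0.919 − 0.912 = -1.831

d′ = -1.83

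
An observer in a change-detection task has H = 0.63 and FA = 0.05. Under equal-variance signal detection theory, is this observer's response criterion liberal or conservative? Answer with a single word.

z(H) = 0.332, z(FA) = -1.645
c = −½·(z(H) + z(FA)) = 0.6565
c > 0 → conservative criterion (biased toward responding “no”).

conservative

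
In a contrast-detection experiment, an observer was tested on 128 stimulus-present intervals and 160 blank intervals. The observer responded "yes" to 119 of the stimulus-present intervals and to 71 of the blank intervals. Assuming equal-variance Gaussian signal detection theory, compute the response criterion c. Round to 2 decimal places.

H = 119/128 = 0.9297
FA = 71/160 = 0.4437
z(H) = 1.474
z(FA) = -0.142
c = −½·[z(H) + z(FA)] = −0.5 × (1.474 + (-0.142)) = -0.666
c < 0: the observer has a liberal response bias.

c = -0.67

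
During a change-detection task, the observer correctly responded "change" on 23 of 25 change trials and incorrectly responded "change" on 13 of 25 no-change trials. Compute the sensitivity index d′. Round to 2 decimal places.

H = 23/25 = 0.9200
FA = 13/25 = 0.5200
z(H) = z(0.9200) = 1.4051
z(FA) = z(0.5200) = 0.0502
d' = z(H) − z(FA) = 1.4051 − 0.0502 = 1.3549

d′ = 1.35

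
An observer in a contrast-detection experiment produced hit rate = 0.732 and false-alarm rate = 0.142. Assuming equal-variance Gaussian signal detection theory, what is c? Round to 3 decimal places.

z(0.732) = 0.6189, z(0.142) = -1.0714
c = −½·[z(H) + z(FA)] = −0.5 × (0.6189 + (-1.0714)) = 0.22625

c = 0.226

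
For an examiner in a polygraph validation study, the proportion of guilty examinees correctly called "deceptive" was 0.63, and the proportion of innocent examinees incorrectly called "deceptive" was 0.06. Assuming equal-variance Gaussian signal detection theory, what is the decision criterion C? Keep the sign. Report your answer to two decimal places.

z(H) = z(0.63) = 0.3319
z(FA) = z(0.06) = -1.5548
c = −½·[z(H) + z(FA)] = −0.5 × (0.3319 + (-1.5548)) = 0.61145

C = 0.61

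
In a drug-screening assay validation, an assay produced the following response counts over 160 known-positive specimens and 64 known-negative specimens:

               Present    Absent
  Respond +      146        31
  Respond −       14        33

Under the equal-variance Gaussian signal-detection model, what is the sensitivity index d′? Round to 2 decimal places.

d′ = 1.40

H = 146/160 = 0.9125
FA = 31/64 = 0.4844
z(H) = 1.3563
z(FA) = -0.0391
d' = z(H) − z(FA) = 1.3563 − (-0.0391) = 1.3954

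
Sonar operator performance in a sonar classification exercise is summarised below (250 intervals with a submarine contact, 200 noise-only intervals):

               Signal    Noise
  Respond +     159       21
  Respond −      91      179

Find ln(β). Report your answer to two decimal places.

H = 159/250 = 0.6360
FA = 21/200 = 0.1050
z(0.6360) = 0.348, z(0.1050) = -1.254
ln β = −½·[z(H)² − z(FA)²] = −0.5 × (0.121 − 1.573) = 0.726

ln β = 0.73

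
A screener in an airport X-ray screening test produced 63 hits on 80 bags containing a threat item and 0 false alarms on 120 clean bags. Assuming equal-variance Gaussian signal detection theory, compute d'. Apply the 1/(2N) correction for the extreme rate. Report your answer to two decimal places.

The false-alarm rate is 0/120 = 0, so apply the 1/(2N) correction: FA → 1/(2·120) = 0.00417.
z(H) = z(0.78750) = 0.798
z(FA) = z(0.00417) = -2.638
d' = 0.798 − (-2.638) = 3.436

d' = 3.44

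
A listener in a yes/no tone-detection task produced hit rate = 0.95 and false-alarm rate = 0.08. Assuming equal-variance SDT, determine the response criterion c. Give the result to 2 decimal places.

c = -0.12

z(0.95) = 1.645, z(0.08) = -1.405
c = −½·[z(H) + z(FA)] = −0.5 × (1.645 + (-1.405)) = -0.120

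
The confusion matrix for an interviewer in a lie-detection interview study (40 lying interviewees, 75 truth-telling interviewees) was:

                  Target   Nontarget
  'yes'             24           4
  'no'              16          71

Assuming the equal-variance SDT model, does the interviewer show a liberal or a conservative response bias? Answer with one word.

z(H) = 0.253, z(FA) = -1.613
c = −½·(z(H) + z(FA)) = 0.680
c > 0 → conservative criterion (biased toward responding “no”).

conservative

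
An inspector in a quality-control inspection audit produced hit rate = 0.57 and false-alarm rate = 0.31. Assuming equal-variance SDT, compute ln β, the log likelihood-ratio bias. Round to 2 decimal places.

ln β = 0.11

z(0.57) = 0.176, z(0.31) = -0.496
ln β = −½·[z(H)² − z(FA)²] = −0.5 × (0.031 − 0.246) = 0.1075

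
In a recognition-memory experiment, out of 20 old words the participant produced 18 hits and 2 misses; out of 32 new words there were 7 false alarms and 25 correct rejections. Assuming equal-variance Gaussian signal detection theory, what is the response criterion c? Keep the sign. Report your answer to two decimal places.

H = 18/20 = 0.9000
FA = 7/32 = 0.2188
z(H) = 1.282
z(FA) = -0.776
c = −½·[z(H) + z(FA)] = −0.5 × (1.282 + (-0.776)) = -0.253

c = -0.25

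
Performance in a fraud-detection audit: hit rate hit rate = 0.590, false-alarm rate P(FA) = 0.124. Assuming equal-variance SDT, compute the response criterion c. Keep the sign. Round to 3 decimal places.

Φ⁻¹(0.590) = 0.2275, Φ⁻¹(0.124) = -1.1552
c = −½·[z(H) + z(FA)] = −0.5 × (0.2275 + (-1.1552)) = 0.46385

c = 0.464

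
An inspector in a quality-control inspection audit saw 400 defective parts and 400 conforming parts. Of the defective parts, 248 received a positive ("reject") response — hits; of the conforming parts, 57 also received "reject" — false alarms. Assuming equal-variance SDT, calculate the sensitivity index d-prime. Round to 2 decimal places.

d-prime = 1.37

H = 248/400 = 0.6200
FA = 57/400 = 0.1425
Φ⁻¹(H) = Φ⁻¹(0.6200) = 0.3055
Φ⁻¹(FA) = Φ⁻¹(0.1425) = -1.0692
d' = z(H) − z(FA) = 0.3055 − (-1.0692) = 1.3747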